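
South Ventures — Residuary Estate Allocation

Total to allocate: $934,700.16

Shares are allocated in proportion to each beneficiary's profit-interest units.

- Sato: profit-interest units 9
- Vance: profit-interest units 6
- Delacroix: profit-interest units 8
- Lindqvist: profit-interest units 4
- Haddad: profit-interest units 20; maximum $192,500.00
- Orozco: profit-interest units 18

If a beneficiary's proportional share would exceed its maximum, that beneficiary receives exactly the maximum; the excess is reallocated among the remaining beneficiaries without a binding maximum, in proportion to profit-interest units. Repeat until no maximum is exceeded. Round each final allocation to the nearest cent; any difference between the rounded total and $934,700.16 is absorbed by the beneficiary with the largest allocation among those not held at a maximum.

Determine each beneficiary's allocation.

Sum of profit-interest units: 65.
Pro-rata shares before constraints: Sato 129,420.0222; Vance 86,280.0148; Delacroix 115,040.0197; Lindqvist 57,520.0098; Haddad 287,600.0492; Orozco 258,840.0443.
Capped: Haddad ($192,500.00); remaining pool $742,200.16 reallocated over remaining profit-interest units 45.
Shares after redistribution: Sato 148,440.0320 → $148,440.03; Vance 98,960.0213 → $98,960.02; Delacroix 131,946.6951 → $131,946.70; Lindqvist 65,973.3476 → $65,973.35; Orozco 296,880.0640 → $296,880.06.

Sato: $148,440.03 · Vance: $98,960.02 · Delacroix: $131,946.70 · Lindqvist: $65,973.35 · Haddad: $192,500.00 · Orozco: $296,880.06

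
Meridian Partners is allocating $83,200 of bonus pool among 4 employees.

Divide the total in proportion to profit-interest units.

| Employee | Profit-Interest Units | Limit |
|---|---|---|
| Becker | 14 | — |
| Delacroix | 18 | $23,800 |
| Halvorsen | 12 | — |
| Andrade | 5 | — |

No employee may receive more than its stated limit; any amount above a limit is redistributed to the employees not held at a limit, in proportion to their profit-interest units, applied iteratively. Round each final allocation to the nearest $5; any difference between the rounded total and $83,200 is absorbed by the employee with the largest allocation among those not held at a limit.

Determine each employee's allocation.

Profit-interest units total: 49.
Unconstrained shares: Becker 23,771.43; Delacroix 30,563.27; Halvorsen 20,375.51; Andrade 8,489.80.
Cap binds for Delacroix ($23,800); remaining pool $59,400 reallocated over remaining profit-interest units 31.
Redistributed shares: Becker 26,825.81 → $26,825; Halvorsen 22,993.55 → $22,995; Andrade 9,580.65 → $9,580.

Becker: $26,825 · Delacroix: $23,800 · Halvorsen: $22,995 · Andrade: $9,580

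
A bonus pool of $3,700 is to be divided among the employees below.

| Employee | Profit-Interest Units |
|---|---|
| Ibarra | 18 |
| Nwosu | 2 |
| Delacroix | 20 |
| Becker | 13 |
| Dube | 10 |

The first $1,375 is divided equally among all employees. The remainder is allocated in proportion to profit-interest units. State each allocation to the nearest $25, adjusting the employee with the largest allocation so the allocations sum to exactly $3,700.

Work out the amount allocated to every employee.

Ibarra: $950 | Nwosu: $350 | Delacroix: $1,000 | Becker: $750 | Dube: $650

Equal tier: $1,375 ÷ 5 = $275 apiece.
Remainder $2,325 by profit-interest units (total 63): Ibarra 664.29 → $675; Nwosu 73.81 → $75; Delacroix 738.10 → $750; Becker 479.76 → $475; Dube 369.05 → $375.
Rounding difference −$25 on remainder applied to Delacroix.
Totals: Ibarra $275 + $675 = $950; Nwosu $275 + $75 = $350; Delacroix $275 + $725 = $1,000; Becker $275 + $475 = $750; Dube $275 + $375 = $650.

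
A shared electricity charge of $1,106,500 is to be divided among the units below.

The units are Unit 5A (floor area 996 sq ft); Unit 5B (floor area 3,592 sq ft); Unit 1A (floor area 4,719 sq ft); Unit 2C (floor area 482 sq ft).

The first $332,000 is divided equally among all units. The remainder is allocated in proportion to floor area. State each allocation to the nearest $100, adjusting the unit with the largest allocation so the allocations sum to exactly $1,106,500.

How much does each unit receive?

Unit 5A: $161,800 | Unit 5B: $367,200 | Unit 1A: $456,400 | Unit 2C: $121,100

Equal tier: $332,000 ÷ 4 = $83,000 apiece.
Remainder $774,500 by floor area (total 9,789): Unit 5A 78,802.94 → $78,800; Unit 5B 284,196.96 → $284,200; Unit 1A 373,364.54 → $373,400; Unit 2C 38,135.56 → $38,100.
Totals: Unit 5A $83,000 + $78,800 = $161,800; Unit 5B $83,000 + $284,200 = $367,200; Unit 1A $83,000 + $373,400 = $456,400; Unit 2C $83,000 + $38,100 = $121,100.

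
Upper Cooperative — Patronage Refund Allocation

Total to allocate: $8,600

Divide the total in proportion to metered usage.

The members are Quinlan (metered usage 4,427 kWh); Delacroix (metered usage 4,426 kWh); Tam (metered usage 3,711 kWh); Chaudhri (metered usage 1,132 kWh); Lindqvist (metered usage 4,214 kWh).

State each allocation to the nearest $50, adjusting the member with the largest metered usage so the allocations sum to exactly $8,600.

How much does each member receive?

Combined metered usage = 17,910.
Raw shares: Quinlan 4,427/17,910 × $8,600 = 2,125.75; Delacroix 4,426/17,910 × $8,600 = 2,125.27; Tam 3,711/17,910 × $8,600 = 1,781.94; Chaudhri 1,132/17,910 × $8,600 = 543.56; Lindqvist 4,214/17,910 × $8,600 = 2,023.47.
After rounding ($50): Quinlan $2,150; Delacroix $2,150; Tam $1,800; Chaudhri $550; Lindqvist $2,000. Sum = $8,650.
Difference $8,600 − $8,650 = −$50 applied to largest metered usage (Quinlan): Quinlan becomes $2,100.

Quinlan: $2,100; Delacroix: $2,150; Tam: $1,800; Chaudhri: $550; Lindqvist: $2,000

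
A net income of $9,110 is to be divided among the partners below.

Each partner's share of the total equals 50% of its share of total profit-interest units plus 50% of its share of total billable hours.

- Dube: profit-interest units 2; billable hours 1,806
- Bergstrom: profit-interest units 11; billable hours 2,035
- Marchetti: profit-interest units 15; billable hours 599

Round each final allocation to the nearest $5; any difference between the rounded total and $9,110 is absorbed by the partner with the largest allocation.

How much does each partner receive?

Profit-interest units total 28; billable hours total 4,440.
Combined weights (50% profit-interest units + 50% billable hours): Dube 0.2391; Bergstrom 0.4256; Marchetti 0.3353.
Proportional shares: Dube 2,178.13; Bergstrom 3,877.17; Marchetti 3,054.69.
After rounding ($5): Dube $2,180; Bergstrom $3,875; Marchetti $3,055. Sum = $9,110.
No rounding difference to absorb.

Dube: $2,180; Bergstrom: $3,875; Marchetti: $3,055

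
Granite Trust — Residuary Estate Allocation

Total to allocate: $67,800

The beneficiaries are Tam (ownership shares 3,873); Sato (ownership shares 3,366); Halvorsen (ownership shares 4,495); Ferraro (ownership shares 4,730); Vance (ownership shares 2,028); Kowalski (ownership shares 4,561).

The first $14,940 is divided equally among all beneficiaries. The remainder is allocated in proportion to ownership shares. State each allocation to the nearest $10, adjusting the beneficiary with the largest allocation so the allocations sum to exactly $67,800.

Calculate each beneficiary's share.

First tranche $14,940 split equally: $2,490 each.
Remainder $52,860 by ownership shares (total 23,053): Tam 8,880.70 → $8,880; Sato 7,718.16 → $7,720; Halvorsen 10,306.93 → $10,310; Ferraro 10,845.78 → $10,850; Vance 4,650.16 → $4,650; Kowalski 10,458.27 → $10,460.
Rounding difference −$10 on remainder applied to Ferraro.
Totals: Tam $2,490 + $8,880 = $11,370; Sato $2,490 + $7,720 = $10,210; Halvorsen $2,490 + $10,310 = $12,800; Ferraro $2,490 + $10,840 = $13,330; Vance $2,490 + $4,650 = $7,140; Kowalski $2,490 + $10,460 = $12,950.

Tam: $11,370 | Sato: $10,210 | Halvorsen: $12,800 | Ferraro: $13,330 | Vance: $7,140 | Kowalski: $12,950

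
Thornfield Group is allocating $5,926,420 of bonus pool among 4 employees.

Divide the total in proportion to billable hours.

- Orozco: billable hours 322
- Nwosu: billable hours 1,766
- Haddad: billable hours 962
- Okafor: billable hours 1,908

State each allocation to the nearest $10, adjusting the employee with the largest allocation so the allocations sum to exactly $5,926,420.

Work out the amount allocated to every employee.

Orozco: $384,890; Nwosu: $2,110,940; Haddad: $1,149,900; Okafor: $2,280,690

Combined billable hours = 4,958.
Unrounded shares: Orozco 322/4,958 × $5,926,420 = 384,894.56; Nwosu 1,766/4,958 × $5,926,420 = 2,110,943.47; Haddad 962/4,958 × $5,926,420 = 1,149,902.39; Okafor 1,908/4,958 × $5,926,420 = 2,280,679.58.
At nearest $10: Orozco $384,890; Nwosu $2,110,940; Haddad $1,149,900; Okafor $2,280,680. Sum = $5,926,410.
Difference $5,926,420 − $5,926,410 = +$10 applied to largest allocation (Okafor): Okafor becomes $2,280,690.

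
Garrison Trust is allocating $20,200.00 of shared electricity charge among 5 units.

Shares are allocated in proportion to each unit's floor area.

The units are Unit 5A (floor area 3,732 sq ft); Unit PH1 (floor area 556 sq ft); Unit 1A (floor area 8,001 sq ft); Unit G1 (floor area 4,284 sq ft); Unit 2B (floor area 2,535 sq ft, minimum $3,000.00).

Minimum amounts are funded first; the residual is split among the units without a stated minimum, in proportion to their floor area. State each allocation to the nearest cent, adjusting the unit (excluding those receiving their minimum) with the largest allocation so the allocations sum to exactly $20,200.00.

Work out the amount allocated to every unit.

Unit 5A: $3,873.19 | Unit PH1: $577.03 | Unit 1A: $8,303.71 | Unit G1: $4,446.07 | Unit 2B: $3,000.00

Minimums first: Unit 2B $3,000.00. Balance $17,200.00.
Balance split over remaining floor area 16,573: Unit 5A 3,873.1913 → $3,873.19; Unit PH1 577.0349 → $577.03; Unit 1A 8,303.6988 → $8,303.70; Unit G1 4,446.0749 → $4,446.07.
Rounding difference +$0.01 applied to Unit 1A → $8,303.71.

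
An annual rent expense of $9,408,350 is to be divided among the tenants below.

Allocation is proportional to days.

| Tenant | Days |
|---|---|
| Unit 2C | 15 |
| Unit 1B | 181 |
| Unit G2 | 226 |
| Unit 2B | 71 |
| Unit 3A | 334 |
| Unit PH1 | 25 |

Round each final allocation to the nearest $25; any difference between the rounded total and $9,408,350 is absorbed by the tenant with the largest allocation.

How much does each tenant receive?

Sum of days: 852.
Proportional shares: Unit 2C 15/852 × $9,408,350 = 165,639.96; Unit 1B 181/852 × $9,408,350 = 1,998,722.24; Unit G2 226/852 × $9,408,350 = 2,495,642.14; Unit 2B 71/852 × $9,408,350 = 784,029.17; Unit 3A 334/852 × $9,408,350 = 3,688,249.88; Unit PH1 25/852 × $9,408,350 = 276,066.61.
At nearest $25: Unit 2C $165,650; Unit 1B $1,998,725; Unit G2 $2,495,650; Unit 2B $784,025; Unit 3A $3,688,250; Unit PH1 $276,075. Sum = $9,408,375.
Difference $9,408,350 − $9,408,375 = −$25 applied to largest allocation (Unit 3A): Unit 3A becomes $3,688,225.

Unit 2C: $165,650 | Unit 1B: $1,998,725 | Unit G2: $2,495,650 | Unit 2B: $784,025 | Unit 3A: $3,688,225 | Unit PH1: $276,075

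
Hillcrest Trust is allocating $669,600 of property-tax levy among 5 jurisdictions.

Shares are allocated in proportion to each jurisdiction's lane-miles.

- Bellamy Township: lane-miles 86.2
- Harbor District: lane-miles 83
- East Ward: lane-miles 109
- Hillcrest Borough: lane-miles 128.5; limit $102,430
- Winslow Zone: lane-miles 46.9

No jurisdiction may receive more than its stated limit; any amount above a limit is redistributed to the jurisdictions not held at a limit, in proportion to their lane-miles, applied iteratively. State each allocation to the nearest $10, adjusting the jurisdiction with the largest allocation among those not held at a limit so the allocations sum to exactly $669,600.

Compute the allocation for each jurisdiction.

Total lane-miles = 453.6.
Proportional shares (ignoring caps): Bellamy Township 127,247.62; Harbor District 122,523.81; East Ward 160,904.76; Hillcrest Borough 189,690.48; Winslow Zone 69,233.33.
Held at cap: Hillcrest Borough ($102,430); residual $567,170 reallocated over remaining lane-miles 325.1.
Shares after redistribution: Bellamy Township 150,384.66 → $150,380; Harbor District 144,801.94 → $144,800; East Ward 190,161.58 → $190,160; Winslow Zone 81,821.82 → $81,820.
Rounding difference +$10 applied to East Ward → $190,170.

Bellamy Township: $150,380 | Harbor District: $144,800 | East Ward: $190,170 | Hillcrest Borough: $102,430 | Winslow Zone: $81,820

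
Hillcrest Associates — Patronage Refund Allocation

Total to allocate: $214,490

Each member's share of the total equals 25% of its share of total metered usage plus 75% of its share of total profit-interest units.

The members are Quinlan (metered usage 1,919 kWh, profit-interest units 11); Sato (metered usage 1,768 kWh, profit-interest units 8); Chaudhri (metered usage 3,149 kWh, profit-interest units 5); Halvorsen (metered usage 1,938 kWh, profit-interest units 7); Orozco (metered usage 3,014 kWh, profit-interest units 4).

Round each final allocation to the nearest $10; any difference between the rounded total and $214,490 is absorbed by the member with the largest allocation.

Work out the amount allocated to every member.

Quinlan: $59,280 | Sato: $44,810 | Chaudhri: $37,310 | Halvorsen: $40,990 | Orozco: $32,100

Totals — metered usage 11,788, profit-interest units 35.
Blended shares (25% metered usage + 75% profit-interest units): Quinlan 0.2764; Sato 0.2089; Chaudhri 0.1739; Halvorsen 0.1911; Orozco 0.1496.
Proportional shares: Quinlan 59,287.71; Sato 44,812.18; Chaudhri 37,305.58; Halvorsen 40,989.28; Orozco 32,095.26.
At nearest $10: Quinlan $59,290; Sato $44,810; Chaudhri $37,310; Halvorsen $40,990; Orozco $32,100. Sum = $214,500.
Difference $214,490 − $214,500 = −$10 applied to largest allocation (Quinlan): Quinlan becomes $59,280.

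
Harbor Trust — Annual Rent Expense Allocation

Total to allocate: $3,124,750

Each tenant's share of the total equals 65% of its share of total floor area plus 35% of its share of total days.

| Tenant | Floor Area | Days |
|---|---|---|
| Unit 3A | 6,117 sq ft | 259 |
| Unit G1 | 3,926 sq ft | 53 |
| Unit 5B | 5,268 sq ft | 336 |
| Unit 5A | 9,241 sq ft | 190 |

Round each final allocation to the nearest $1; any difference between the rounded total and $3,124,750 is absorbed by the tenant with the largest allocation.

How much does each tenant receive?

Unit 3A: $844,052; Unit G1: $393,952; Unit 5B: $874,309; Unit 5A: $1,012,437

Floor area total 24,552; days total 838.
Composite weights (65% floor area + 35% days): Unit 3A 0.2701; Unit G1 0.1261; Unit 5B 0.2798; Unit 5A 0.3240.
Proportional shares: Unit 3A 844,052.04; Unit G1 393,951.66; Unit 5B 874,309.37; Unit 5A 1,012,436.93.
At nearest $1: Unit 3A $844,052; Unit G1 $393,952; Unit 5B $874,309; Unit 5A $1,012,437. Sum = $3,124,750.
Sum already equals the total — no adjustment.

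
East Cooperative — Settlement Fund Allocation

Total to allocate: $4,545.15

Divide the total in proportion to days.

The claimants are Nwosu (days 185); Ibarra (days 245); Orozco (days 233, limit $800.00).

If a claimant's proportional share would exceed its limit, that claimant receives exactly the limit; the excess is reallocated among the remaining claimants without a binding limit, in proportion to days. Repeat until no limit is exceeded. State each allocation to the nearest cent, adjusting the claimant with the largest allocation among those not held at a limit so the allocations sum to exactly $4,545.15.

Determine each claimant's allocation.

Combined days = 663.
Pro-rata shares before constraints: Nwosu 1,268.2545; Ibarra 1,679.5803; Orozco 1,597.3152.
Cap binds for Orozco ($800.00); remaining pool $3,745.15 reallocated over remaining days 430.
Shares after redistribution: Nwosu 1,611.2855 → $1,611.29; Ibarra 2,133.8645 → $2,133.86.

Nwosu: $1,611.29 | Ibarra: $2,133.86 | Orozco: $800.00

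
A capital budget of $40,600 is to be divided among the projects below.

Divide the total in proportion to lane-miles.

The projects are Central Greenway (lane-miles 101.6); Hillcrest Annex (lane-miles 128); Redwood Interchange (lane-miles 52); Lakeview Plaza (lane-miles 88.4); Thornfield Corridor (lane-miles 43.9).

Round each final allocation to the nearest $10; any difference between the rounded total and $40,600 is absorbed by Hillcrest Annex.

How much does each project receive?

Central Greenway: $9,970 · Hillcrest Annex: $12,550 · Redwood Interchange: $5,100 · Lakeview Plaza: $8,670 · Thornfield Corridor: $4,310

Total lane-miles = 413.9.
Unrounded shares: Central Greenway 101.6/413.9 × $40,600 = 9,966.08; Hillcrest Annex 128/413.9 × $40,600 = 12,555.69; Redwood Interchange 52/413.9 × $40,600 = 5,100.75; Lakeview Plaza 88.4/413.9 × $40,600 = 8,671.27; Thornfield Corridor 43.9/413.9 × $40,600 = 4,306.21.
Rounded to nearest $10: Central Greenway $9,970; Hillcrest Annex $12,560; Redwood Interchange $5,100; Lakeview Plaza $8,670; Thornfield Corridor $4,310. Sum = $40,610.
Difference $40,600 − $40,610 = −$10 applied to Hillcrest Annex: Hillcrest Annex becomes $12,550.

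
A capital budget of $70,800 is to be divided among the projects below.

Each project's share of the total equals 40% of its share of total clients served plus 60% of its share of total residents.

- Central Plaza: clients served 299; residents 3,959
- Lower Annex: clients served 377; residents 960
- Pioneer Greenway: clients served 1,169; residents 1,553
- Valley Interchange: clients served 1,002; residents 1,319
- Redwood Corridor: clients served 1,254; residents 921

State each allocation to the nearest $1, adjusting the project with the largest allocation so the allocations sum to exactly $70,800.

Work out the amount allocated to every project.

Central Plaza: $21,370 · Lower Annex: $7,284 · Pioneer Greenway: $15,645 · Valley Interchange: $13,351 · Redwood Corridor: $13,150

Clients served total 4,101; residents total 8,712.
Blended shares (40% clients served + 60% residents): Central Plaza 0.3018; Lower Annex 0.1029; Pioneer Greenway 0.2210; Valley Interchange 0.1886; Redwood Corridor 0.1857.
Proportional shares: Central Plaza 21,369.00; Lower Annex 7,284.42; Pioneer Greenway 15,645.16; Valley Interchange 13,350.93; Redwood Corridor 13,150.49.
Rounded to nearest $1: Central Plaza $21,369; Lower Annex $7,284; Pioneer Greenway $15,645; Valley Interchange $13,351; Redwood Corridor $13,150. Sum = $70,799.
Difference $70,800 − $70,799 = +$1 applied to largest allocation (Central Plaza): Central Plaza becomes $21,370.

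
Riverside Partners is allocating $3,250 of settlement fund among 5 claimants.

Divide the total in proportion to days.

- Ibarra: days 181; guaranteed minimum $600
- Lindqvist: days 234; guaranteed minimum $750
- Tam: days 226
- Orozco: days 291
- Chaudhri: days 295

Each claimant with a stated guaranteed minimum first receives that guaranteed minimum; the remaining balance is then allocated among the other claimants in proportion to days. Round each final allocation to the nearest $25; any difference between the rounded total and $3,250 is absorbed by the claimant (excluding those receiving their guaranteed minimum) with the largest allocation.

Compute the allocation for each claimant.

Ibarra: $600 | Lindqvist: $750 | Tam: $525 | Orozco: $675 | Chaudhri: $700

Fund the minimums — Ibarra $600; Lindqvist $750. Residual $1,900.
Residual split over remaining days 812: Tam 528.82 → $525; Orozco 680.91 → $675; Chaudhri 690.27 → $700.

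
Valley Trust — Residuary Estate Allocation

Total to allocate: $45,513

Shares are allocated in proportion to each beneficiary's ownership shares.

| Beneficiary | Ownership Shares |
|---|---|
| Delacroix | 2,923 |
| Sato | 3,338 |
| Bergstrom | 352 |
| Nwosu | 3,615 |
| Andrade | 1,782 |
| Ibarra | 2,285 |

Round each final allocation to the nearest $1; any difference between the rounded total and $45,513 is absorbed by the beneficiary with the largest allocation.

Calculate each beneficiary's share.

Sum of ownership shares: 14,295.
Raw shares: Delacroix 2,923/14,295 × $45,513 = 9,306.37; Sato 3,338/14,295 × $45,513 = 10,627.66; Bergstrom 352/14,295 × $45,513 = 1,120.71; Nwosu 3,615/14,295 × $45,513 = 11,509.58; Andrade 1,782/14,295 × $45,513 = 5,673.60; Ibarra 2,285/14,295 × $45,513 = 7,275.08.
After rounding ($1): Delacroix $9,306; Sato $10,628; Bergstrom $1,121; Nwosu $11,510; Andrade $5,674; Ibarra $7,275. Sum = $45,514.
Difference $45,513 − $45,514 = −$1 applied to largest allocation (Nwosu): Nwosu becomes $11,509.

Delacroix: $9,306; Sato: $10,628; Bergstrom: $1,121; Nwosu: $11,509; Andrade: $5,674; Ibarra: $7,275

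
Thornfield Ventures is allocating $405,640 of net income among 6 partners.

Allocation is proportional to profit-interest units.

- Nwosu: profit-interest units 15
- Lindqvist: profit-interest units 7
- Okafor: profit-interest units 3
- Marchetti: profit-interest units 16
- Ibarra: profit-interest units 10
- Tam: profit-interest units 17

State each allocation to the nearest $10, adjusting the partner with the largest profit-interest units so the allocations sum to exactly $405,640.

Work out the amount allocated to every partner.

Nwosu: $89,480 · Lindqvist: $41,760 · Okafor: $17,900 · Marchetti: $95,440 · Ibarra: $59,650 · Tam: $101,410

Sum of profit-interest units: 15 + 7 + 3 + 16 + 10 + 17 = 68.
Unrounded shares: Nwosu 89,479.41; Lindqvist 41,757.06; Okafor 17,895.88; Marchetti 95,444.71; Ibarra 59,652.94; Tam 101,410.00.
After rounding ($10): Nwosu $89,480; Lindqvist $41,760; Okafor $17,900; Marchetti $95,440; Ibarra $59,650; Tam $101,410. Sum = $405,640.
No rounding difference to absorb.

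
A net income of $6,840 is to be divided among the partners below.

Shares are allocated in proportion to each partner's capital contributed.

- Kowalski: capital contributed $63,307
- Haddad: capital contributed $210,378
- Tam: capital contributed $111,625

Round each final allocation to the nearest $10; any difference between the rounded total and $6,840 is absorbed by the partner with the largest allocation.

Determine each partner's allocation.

Combined capital contributed = 385,310.
Pro-rata amounts: Kowalski 63,307/385,310 × $6,840 = 1,123.82; Haddad 210,378/385,310 × $6,840 = 3,734.62; Tam 111,625/385,310 × $6,840 = 1,981.56.
After rounding ($10): Kowalski $1,120; Haddad $3,730; Tam $1,980. Sum = $6,830.
Difference $6,840 − $6,830 = +$10 applied to largest allocation (Haddad): Haddad becomes $3,740.

Kowalski: $1,120 · Haddad: $3,740 · Tam: $1,980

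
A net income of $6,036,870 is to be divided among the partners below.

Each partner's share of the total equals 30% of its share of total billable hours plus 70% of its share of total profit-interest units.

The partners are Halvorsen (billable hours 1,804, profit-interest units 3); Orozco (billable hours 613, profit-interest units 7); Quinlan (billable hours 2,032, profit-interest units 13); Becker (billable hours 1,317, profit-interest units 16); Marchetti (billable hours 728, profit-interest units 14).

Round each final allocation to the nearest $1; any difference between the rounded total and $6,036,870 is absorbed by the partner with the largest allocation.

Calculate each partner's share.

Halvorsen: $742,300; Orozco: $729,081; Quinlan: $1,603,208; Becker: $1,643,003; Marchetti: $1,319,278

Totals — billable hours 6,494, profit-interest units 53.
Blended shares (30% billable hours + 70% profit-interest units): Halvorsen 0.1230; Orozco 0.1208; Quinlan 0.2656; Becker 0.2722; Marchetti 0.2185.
Proportional shares: Halvorsen 742,300.22; Orozco 729,080.505; Quinlan 1,603,207.82; Becker 1,643,003.78; Marchetti 1,319,277.67.
After rounding ($1): Halvorsen $742,300; Orozco $729,081; Quinlan $1,603,208; Becker $1,643,004; Marchetti $1,319,278. Sum = $6,036,871.
Difference $6,036,870 − $6,036,871 = −$1 applied to largest allocation (Becker): Becker becomes $1,643,003.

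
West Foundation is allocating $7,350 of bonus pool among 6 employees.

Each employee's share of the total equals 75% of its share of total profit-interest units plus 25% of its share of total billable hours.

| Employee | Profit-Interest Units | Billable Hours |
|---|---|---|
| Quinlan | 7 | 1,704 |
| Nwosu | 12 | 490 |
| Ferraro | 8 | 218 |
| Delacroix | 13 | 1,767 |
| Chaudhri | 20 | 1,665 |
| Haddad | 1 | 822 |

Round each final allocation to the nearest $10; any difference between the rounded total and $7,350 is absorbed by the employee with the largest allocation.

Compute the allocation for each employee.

Profit-interest units total 61; billable hours total 6,666.
Combined weights (75% profit-interest units + 25% billable hours): Quinlan 0.1500; Nwosu 0.1659; Ferraro 0.1065; Delacroix 0.2261; Chaudhri 0.3083; Haddad 0.0431.
Proportional shares: Quinlan 1,102.29; Nwosu 1,219.50; Ferraro 783.04; Delacroix 1,661.87; Chaudhri 2,266.34; Haddad 316.96.
After rounding ($10): Quinlan $1,100; Nwosu $1,220; Ferraro $780; Delacroix $1,660; Chaudhri $2,270; Haddad $320. Sum = $7,350.
No rounding difference to absorb.

Quinlan: $1,100; Nwosu: $1,220; Ferraro: $780; Delacroix: $1,660; Chaudhri: $2,270; Haddad: $320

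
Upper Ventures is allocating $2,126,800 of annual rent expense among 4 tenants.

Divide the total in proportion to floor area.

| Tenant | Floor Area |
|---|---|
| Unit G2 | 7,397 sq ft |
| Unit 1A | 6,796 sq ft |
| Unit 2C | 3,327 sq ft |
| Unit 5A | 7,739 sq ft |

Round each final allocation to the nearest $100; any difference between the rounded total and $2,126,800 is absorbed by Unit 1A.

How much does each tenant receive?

Total floor area = 25,259.
Pro-rata amounts: Unit G2 7,397/25,259 × $2,126,800 = 622,825.12; Unit 1A 6,796/25,259 × $2,126,800 = 572,221.10; Unit 2C 3,327/25,259 × $2,126,800 = 280,132.37; Unit 5A 7,739/25,259 × $2,126,800 = 651,621.41.
After rounding ($100): Unit G2 $622,800; Unit 1A $572,200; Unit 2C $280,100; Unit 5A $651,600. Sum = $2,126,700.
Difference $2,126,800 − $2,126,700 = +$100 applied to Unit 1A: Unit 1A becomes $572,300.

Unit G2: $622,800 · Unit 1A: $572,300 · Unit 2C: $280,100 · Unit 5A: $651,600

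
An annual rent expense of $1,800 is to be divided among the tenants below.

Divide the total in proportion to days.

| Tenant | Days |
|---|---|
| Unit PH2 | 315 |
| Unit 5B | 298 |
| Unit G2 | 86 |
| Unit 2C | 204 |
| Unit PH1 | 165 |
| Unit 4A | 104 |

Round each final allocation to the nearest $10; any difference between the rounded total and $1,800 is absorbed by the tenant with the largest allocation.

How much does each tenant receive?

Unit PH2: $490 · Unit 5B: $460 · Unit G2: $130 · Unit 2C: $310 · Unit PH1: $250 · Unit 4A: $160

Sum of days: 1,172.
Raw shares: Unit PH2 315/1,172 × $1,800 = 483.79; Unit 5B 298/1,172 × $1,800 = 457.68; Unit G2 86/1,172 × $1,800 = 132.08; Unit 2C 204/1,172 × $1,800 = 313.31; Unit PH1 165/1,172 × $1,800 = 253.41; Unit 4A 104/1,172 × $1,800 = 159.73.
Rounded to nearest $10: Unit PH2 $480; Unit 5B $460; Unit G2 $130; Unit 2C $310; Unit PH1 $250; Unit 4A $160. Sum = $1,790.
Difference $1,800 − $1,790 = +$10 applied to largest allocation (Unit PH2): Unit PH2 becomes $490.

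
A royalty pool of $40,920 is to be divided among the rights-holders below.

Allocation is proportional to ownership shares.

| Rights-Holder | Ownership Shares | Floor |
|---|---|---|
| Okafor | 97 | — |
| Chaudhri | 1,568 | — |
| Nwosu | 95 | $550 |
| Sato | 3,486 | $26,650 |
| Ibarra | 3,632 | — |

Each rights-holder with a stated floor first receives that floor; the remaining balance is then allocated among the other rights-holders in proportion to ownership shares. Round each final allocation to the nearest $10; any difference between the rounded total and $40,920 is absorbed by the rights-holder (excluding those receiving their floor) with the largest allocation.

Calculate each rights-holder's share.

Okafor: $250; Chaudhri: $4,060; Nwosu: $550; Sato: $26,650; Ibarra: $9,410

Minimums first: Nwosu $550; Sato $26,650. Balance $13,720.
Balance split over remaining ownership shares 5,297: Okafor 251.24 → $250; Chaudhri 4,061.35 → $4,060; Ibarra 9,407.41 → $9,410.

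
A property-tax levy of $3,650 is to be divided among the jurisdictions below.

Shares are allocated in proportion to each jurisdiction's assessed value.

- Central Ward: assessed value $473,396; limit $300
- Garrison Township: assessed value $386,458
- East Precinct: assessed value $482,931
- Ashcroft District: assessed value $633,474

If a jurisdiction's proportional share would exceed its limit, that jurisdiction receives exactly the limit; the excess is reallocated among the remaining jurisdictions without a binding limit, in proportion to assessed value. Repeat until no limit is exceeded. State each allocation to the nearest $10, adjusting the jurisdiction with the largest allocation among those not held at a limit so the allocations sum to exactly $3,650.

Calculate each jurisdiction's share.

Central Ward: $300 | Garrison Township: $860 | East Precinct: $1,080 | Ashcroft District: $1,410

Total assessed value = 1,976,259.
Proportional shares (ignoring caps): Central Ward 874.33; Garrison Township 713.76; East Precinct 891.94; Ashcroft District 1,169.98.
Capped: Central Ward ($300); remaining pool $3,350 reallocated over remaining assessed value 1,502,863.
Redistributed shares: Garrison Township 861.45 → $860; East Precinct 1,076.49 → $1,080; Ashcroft District 1,412.06 → $1,410.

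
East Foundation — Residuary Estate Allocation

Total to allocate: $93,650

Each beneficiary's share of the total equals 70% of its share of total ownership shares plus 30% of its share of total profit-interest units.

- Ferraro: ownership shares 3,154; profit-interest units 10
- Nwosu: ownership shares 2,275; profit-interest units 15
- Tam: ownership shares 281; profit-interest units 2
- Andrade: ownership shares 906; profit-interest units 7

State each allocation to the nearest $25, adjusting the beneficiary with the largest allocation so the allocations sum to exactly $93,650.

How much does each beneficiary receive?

Ferraro: $39,550 | Nwosu: $34,925 | Tam: $4,425 | Andrade: $14,750

Totals — ownership shares 6,616, profit-interest units 34.
Blended shares (70% ownership shares + 30% profit-interest units): Ferraro 0.4219; Nwosu 0.3731; Tam 0.0474; Andrade 0.1576.
Raw shares: Ferraro 39,514.82; Nwosu 34,936.82; Tam 4,436.95; Andrade 14,761.42.
After rounding ($25): Ferraro $39,525; Nwosu $34,925; Tam $4,425; Andrade $14,750. Sum = $93,625.
Difference $93,650 − $93,625 = +$25 applied to largest allocation (Ferraro): Ferraro becomes $39,550.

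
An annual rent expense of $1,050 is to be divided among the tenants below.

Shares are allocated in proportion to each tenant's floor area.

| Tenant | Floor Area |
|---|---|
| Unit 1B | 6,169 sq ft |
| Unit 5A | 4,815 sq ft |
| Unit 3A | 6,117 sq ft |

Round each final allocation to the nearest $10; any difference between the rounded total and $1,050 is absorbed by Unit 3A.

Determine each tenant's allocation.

Unit 1B: $380; Unit 5A: $300; Unit 3A: $370

Combined floor area = 17,101.
Raw shares: Unit 1B 6,169/17,101 × $1,050 = 378.78; Unit 5A 4,815/17,101 × $1,050 = 295.64; Unit 3A 6,117/17,101 × $1,050 = 375.58.
At nearest $10: Unit 1B $380; Unit 5A $300; Unit 3A $380. Sum = $1,060.
Difference $1,050 − $1,060 = −$10 applied to Unit 3A: Unit 3A becomes $370.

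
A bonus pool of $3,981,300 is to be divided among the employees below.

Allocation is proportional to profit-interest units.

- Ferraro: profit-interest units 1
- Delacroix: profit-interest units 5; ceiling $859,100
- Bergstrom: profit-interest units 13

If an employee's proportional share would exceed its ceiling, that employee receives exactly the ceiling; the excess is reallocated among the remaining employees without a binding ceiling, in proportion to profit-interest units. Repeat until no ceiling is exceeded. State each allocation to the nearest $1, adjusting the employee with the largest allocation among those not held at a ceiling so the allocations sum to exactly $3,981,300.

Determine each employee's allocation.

Combined profit-interest units = 19.
Pro-rata shares before constraints: Ferraro 209,542.11; Delacroix 1,047,710.53; Bergstrom 2,724,047.37.
Capped: Delacroix ($859,100); residual $3,122,200 reallocated over remaining profit-interest units 14.
Redistributed shares: Ferraro 223,014.29 → $223,014; Bergstrom 2,899,185.71 → $2,899,186.

Ferraro: $223,014 · Delacroix: $859,100 · Bergstrom: $2,899,186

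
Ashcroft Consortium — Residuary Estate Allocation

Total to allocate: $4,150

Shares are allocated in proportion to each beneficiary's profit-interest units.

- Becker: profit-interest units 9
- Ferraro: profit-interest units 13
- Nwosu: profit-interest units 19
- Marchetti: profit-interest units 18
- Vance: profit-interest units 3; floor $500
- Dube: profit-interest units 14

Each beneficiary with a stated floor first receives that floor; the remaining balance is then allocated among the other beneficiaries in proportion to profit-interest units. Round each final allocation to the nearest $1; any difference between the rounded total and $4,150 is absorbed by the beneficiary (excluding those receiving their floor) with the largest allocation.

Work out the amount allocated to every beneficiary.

Fund the minimums — Vance $500. Balance $3,650.
Balance split over remaining profit-interest units 73: Becker 450.00 → $450; Ferraro 650.00 → $650; Nwosu 950.00 → $950; Marchetti 900.00 → $900; Dube 700.00 → $700.

Becker: $450 | Ferraro: $650 | Nwosu: $950 | Marchetti: $900 | Vance: $500 | Dube: $700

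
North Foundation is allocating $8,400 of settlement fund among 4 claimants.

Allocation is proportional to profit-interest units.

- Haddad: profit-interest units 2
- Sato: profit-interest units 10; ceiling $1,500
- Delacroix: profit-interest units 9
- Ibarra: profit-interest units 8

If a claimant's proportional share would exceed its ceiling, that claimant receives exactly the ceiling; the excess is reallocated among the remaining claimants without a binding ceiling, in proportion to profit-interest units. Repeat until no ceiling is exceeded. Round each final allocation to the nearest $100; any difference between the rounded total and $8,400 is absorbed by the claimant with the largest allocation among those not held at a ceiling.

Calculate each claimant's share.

Profit-interest units total: 29.
Proportional shares (ignoring caps): Haddad 579.31; Sato 2,896.55; Delacroix 2,606.90; Ibarra 2,317.24.
Capped: Sato ($1,500); remaining pool $6,900 reallocated over remaining profit-interest units 19.
Redistributed shares: Haddad 726.32 → $700; Delacroix 3,268.42 → $3,300; Ibarra 2,905.26 → $2,900.

Haddad: $700; Sato: $1,500; Delacroix: $3,300; Ibarra: $2,900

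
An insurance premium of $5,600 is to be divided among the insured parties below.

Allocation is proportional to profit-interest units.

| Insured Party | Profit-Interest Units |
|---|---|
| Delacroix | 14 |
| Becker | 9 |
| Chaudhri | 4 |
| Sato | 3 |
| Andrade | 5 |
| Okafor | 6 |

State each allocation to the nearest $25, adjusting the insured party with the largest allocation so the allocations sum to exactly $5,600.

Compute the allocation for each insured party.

Delacroix: $1,925 | Becker: $1,225 | Chaudhri: $550 | Sato: $400 | Andrade: $675 | Okafor: $825

Total profit-interest units = 41.
Unrounded shares: Delacroix 14/41 × $5,600 = 1,912.20; Becker 9/41 × $5,600 = 1,229.27; Chaudhri 4/41 × $5,600 = 546.34; Sato 3/41 × $5,600 = 409.76; Andrade 5/41 × $5,600 = 682.93; Okafor 6/41 × $5,600 = 819.51.
After rounding ($25): Delacroix $1,900; Becker $1,225; Chaudhri $550; Sato $400; Andrade $675; Okafor $825. Sum = $5,575.
Difference $5,600 − $5,575 = +$25 applied to largest allocation (Delacroix): Delacroix becomes $1,925.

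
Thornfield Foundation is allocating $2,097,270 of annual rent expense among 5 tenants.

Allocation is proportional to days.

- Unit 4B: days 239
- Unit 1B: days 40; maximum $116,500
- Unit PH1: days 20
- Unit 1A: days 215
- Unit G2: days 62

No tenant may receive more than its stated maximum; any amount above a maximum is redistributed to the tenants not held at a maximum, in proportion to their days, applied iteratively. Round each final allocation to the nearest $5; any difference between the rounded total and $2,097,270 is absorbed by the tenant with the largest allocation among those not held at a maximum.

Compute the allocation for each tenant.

Unit 4B: $883,215 · Unit 1B: $116,500 · Unit PH1: $73,910 · Unit 1A: $794,525 · Unit G2: $229,120

Sum of days: 576.
Unconstrained shares: Unit 4B 870,221.41; Unit 1B 145,643.75; Unit PH1 72,821.88; Unit 1A 782,835.16; Unit G2 225,747.81.
Cap binds for Unit 1B ($116,500); balance $1,980,770 reallocated over remaining days 536.
Remaining shares: Unit 4B 883,216.47 → $883,215; Unit PH1 73,909.33 → $73,910; Unit 1A 794,525.28 → $794,525; Unit G2 229,118.92 → $229,120.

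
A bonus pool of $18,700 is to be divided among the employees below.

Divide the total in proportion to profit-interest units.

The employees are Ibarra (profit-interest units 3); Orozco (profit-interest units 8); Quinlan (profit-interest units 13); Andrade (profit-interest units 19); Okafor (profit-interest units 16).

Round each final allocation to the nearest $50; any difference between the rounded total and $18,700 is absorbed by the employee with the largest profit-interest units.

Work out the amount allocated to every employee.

Ibarra: $950 | Orozco: $2,550 | Quinlan: $4,100 | Andrade: $6,050 | Okafor: $5,050

Sum of profit-interest units: 59.
Raw shares: Ibarra 3/59 × $18,700 = 950.85; Orozco 8/59 × $18,700 = 2,535.59; Quinlan 13/59 × $18,700 = 4,120.34; Andrade 19/59 × $18,700 = 6,022.03; Okafor 16/59 × $18,700 = 5,071.19.
Rounded to nearest $50: Ibarra $950; Orozco $2,550; Quinlan $4,100; Andrade $6,000; Okafor $5,050. Sum = $18,650.
Difference $18,700 − $18,650 = +$50 applied to largest profit-interest units (Andrade): Andrade becomes $6,050.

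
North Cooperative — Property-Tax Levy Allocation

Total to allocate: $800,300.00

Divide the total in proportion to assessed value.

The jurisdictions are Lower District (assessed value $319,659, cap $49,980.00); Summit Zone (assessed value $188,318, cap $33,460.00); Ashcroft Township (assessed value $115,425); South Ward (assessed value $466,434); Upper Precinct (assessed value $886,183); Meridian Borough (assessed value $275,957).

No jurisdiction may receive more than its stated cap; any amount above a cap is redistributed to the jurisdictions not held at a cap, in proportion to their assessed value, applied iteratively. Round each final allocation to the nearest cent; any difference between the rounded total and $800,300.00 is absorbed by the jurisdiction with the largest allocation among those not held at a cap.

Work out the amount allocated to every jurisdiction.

Sum of assessed value: 2,251,976.
Proportional shares (ignoring caps): Lower District 113,599.3890; Summit Zone 66,923.8462; Ashcroft Township 41,019.3659; South Ward 165,759.8172; Upper Precinct 314,928.8691; Meridian Borough 98,068.7126.
Held at cap: Lower District ($49,980.00), Summit Zone ($33,460.00); residual $716,860.00 reallocated over remaining assessed value 1,743,999.
Shares after redistribution: Ashcroft Township 47,444.7322 → $47,444.73; South Ward 191,724.8102 → $191,724.81; Upper Precinct 364,260.0399 → $364,260.04; Meridian Borough 113,430.4177 → $113,430.42.

Lower District: $49,980.00 | Summit Zone: $33,460.00 | Ashcroft Township: $47,444.73 | South Ward: $191,724.81 | Upper Precinct: $364,260.04 | Meridian Borough: $113,430.42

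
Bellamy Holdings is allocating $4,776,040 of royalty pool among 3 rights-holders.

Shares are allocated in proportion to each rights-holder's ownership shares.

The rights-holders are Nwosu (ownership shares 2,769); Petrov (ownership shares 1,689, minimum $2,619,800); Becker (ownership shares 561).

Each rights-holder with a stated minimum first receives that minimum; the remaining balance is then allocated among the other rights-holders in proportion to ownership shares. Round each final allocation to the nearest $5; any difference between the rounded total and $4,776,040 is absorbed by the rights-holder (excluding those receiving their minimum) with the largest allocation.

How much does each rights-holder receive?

Guaranteed amounts: Petrov $2,619,800. Remaining pool $2,156,240.
Remaining pool split over remaining ownership shares 3,330: Nwosu 1,792,981.55 → $1,792,980; Becker 363,258.45 → $363,260.

Nwosu: $1,792,980; Petrov: $2,619,800; Becker: $363,260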